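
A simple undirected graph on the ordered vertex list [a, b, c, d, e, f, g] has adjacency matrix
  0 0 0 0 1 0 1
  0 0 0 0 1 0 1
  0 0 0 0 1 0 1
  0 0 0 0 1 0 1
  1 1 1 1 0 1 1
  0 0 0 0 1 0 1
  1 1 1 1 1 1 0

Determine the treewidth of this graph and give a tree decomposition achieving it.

Each bag holds 3 vertices, so the decomposition has width 2, which upper-bounds the treewidth. For the lower bound, the 3 vertices {d, e, g} are pairwise adjacent, and any tree decomposition puts a clique entirely inside one bag — forcing width ≥ 2. Combining the bounds, tw(G) = 2.

Treewidth 2.
One optimal decomposition is:
Bags: B1 = {e, f, g}  B2 = {b, e, g}  B3 = {d, e, g}  B4 = {a, e, g}  B5 = {c, e, g}
Tree: B1–B2, B1–B3, B1–B4, B3–B5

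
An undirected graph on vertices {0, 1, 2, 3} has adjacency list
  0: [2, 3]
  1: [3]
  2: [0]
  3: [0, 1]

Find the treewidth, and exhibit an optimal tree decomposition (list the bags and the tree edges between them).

Treewidth 1.
One optimal decomposition is:
Bags: B1 = {0, 2}  B2 = {0, 3}  B3 = {1, 3}
Tree: B1–B2, B2–B3

The largest bag has 2 vertices, giving width 1; this decomposition certifies tw(G) ≤ 1. G has an edge, so its treewidth is at least 1. Therefore the treewidth is 1.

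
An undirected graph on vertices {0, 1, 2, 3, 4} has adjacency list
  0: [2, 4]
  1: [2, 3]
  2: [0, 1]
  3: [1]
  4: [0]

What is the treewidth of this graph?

A width-1 tree decomposition is:
Bags: B1 = {1, 3}  B2 = {1, 2}  B3 = {0, 2}  B4 = {0, 4}
Tree: B1–B2, B2–B3, B3–B4
Every bag has size at most 2, so the width is 2 − 1 = 1 and tw(G) ≤ 1. Since G has at least one edge (e.g. 3–1), it is not an edgeless graph, so tw(G) ≥ 1. Combining the bounds, tw(G) = 1.

1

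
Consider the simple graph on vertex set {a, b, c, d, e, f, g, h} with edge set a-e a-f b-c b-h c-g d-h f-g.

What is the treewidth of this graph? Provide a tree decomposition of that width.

Each bag holds 2 vertices, so the decomposition has width 1, which upper-bounds the treewidth. G has an edge, so its treewidth is at least 1. Combining the bounds, tw(G) = 1.

Treewidth 1.
One such decomposition:
Bags: B1 = {d, h}  B2 = {b, h}  B3 = {b, c}  B4 = {c, g}  B5 = {f, g}  B6 = {a, f}  B7 = {a, e}
Tree: B1–B2, B2–B3, B3–B4, B4–B5, B5–B6, B6–B7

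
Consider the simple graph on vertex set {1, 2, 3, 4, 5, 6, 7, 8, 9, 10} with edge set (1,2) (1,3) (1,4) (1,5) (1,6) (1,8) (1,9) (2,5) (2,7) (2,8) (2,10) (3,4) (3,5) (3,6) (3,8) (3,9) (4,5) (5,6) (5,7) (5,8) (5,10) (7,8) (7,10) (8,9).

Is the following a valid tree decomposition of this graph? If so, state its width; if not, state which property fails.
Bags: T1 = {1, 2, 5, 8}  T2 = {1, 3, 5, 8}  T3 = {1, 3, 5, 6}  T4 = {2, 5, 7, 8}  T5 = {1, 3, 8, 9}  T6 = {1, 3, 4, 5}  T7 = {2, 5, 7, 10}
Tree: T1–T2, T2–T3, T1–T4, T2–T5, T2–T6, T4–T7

Yes; width 3.

Every vertex of G appears in some bag (union = {1, 2, 3, 4, 5, 6, 7, 8, 9, 10}); every edge is covered by a bag; and for each vertex v the set of bags containing v is connected in the bag tree. The decomposition is therefore valid. The largest bag has 4 vertices, so the width is 3.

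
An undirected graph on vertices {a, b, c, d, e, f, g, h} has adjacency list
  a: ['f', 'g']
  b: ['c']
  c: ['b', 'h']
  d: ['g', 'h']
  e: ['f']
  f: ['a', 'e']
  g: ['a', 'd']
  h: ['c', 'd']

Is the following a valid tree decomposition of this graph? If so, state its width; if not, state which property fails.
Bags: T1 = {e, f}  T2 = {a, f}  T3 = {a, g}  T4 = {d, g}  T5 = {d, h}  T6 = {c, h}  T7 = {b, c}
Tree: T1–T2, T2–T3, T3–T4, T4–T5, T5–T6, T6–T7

Yes; width 1.

Vertex coverage: the bags together contain {a, b, c, d, e, f, g, h}, the full vertex set. Edge coverage: each edge of G has both endpoints in at least one bag. Running intersection: for every vertex, the bags containing it form a connected subtree. All three properties hold, so this is a valid tree decomposition of width max|bag| − 1 = 1, and hence tw(G) ≤ 1.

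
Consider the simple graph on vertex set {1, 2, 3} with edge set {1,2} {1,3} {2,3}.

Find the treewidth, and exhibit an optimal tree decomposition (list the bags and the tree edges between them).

Treewidth 2.
One such decomposition:
Bags: B1 = {1, 2, 3}
Tree: (single bag)

A single bag containing all 3 vertices is trivially a valid decomposition of width 2. On the other hand G contains the 3-clique {1, 2, 3}. A clique must lie in a single bag of any decomposition, so no decomposition can have width below 2. The upper and lower bounds meet at 2, so that is the treewidth.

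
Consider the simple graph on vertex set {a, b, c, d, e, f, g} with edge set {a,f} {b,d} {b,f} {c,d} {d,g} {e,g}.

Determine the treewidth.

A width-1 tree decomposition is:
Bags: B1 = {e, g}  B2 = {d, g}  B3 = {b, d}  B4 = {b, f}  B5 = {c, d}  B6 = {a, f}
Tree: B1–B2, B2–B3, B3–B4, B2–B5, B4–B6
Each bag holds 2 vertices, so the decomposition has width 1, which upper-bounds the treewidth. Since G has at least one edge (e.g. e–g), it is not an edgeless graph, so tw(G) ≥ 1. Therefore the treewidth is 1.

1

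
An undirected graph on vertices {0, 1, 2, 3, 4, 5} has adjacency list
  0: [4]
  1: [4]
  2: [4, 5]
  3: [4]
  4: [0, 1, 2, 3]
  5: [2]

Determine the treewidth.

A width-1 tree decomposition is:
Bags: B1 = {2, 4}  B2 = {3, 4}  B3 = {0, 4}  B4 = {2, 5}  B5 = {1, 4}
Tree: B1–B2, B2–B3, B1–B4, B2–B5
Every bag has size at most 2, so the width is 2 − 1 = 1 and tw(G) ≤ 1. Since G has at least one edge (e.g. 2–4), it is not an edgeless graph, so tw(G) ≥ 1. Hence tw(G) = 1 exactly.

1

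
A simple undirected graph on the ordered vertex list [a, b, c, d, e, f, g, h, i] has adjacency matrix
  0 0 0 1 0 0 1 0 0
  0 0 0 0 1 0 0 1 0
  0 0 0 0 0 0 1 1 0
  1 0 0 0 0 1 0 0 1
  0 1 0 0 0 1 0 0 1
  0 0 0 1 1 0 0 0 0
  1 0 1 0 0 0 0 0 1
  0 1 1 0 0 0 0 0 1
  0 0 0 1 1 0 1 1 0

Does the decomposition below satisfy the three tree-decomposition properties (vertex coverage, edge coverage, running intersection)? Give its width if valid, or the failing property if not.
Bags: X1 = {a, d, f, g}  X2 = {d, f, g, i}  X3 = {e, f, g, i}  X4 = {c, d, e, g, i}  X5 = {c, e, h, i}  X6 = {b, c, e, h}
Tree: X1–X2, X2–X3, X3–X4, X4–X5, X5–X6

A tree decomposition must satisfy three properties: every vertex lies in some bag; for every edge, both endpoints lie together in some bag; and for every vertex, the bags containing it form a connected subtree. Here bags containing vertex d are not connected in the tree, so the decomposition is invalid.

No — bags containing vertex d are not connected in the tree.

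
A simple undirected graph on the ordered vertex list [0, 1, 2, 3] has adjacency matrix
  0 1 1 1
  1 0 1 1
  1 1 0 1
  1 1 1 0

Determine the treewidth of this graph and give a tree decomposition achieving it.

With just one bag of size 4, the width is 4 − 1 = 3, so tw(G) ≤ 3. On the other hand G contains the 4-clique {0, 1, 2, 3}. A clique must lie in a single bag of any decomposition, so no decomposition can have width below 3. The upper and lower bounds meet at 3, so that is the treewidth.

Treewidth 3.
Bags: B1 = {0, 1, 2, 3}
Tree: (single bag)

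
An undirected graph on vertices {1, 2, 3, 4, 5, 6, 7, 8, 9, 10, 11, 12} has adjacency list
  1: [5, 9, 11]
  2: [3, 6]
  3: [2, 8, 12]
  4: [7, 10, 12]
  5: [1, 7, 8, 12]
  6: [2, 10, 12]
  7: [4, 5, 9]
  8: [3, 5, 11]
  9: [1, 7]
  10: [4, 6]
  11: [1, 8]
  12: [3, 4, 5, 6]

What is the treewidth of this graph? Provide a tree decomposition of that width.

Treewidth 3.
One optimal decomposition is:
Bags: B1 = {2, 4, 6, 10}  B2 = {2, 4, 6, 12}  B3 = {2, 3, 4, 12}  B4 = {3, 4, 7, 12}  B5 = {3, 5, 7, 12}  B6 = {3, 5, 7, 8}  B7 = {5, 7, 8, 9}  B8 = {1, 5, 8, 9}  B9 = {1, 8, 9, 11}
Tree: B1–B2, B2–B3, B3–B4, B4–B5, B5–B6, B6–B7, B7–B8, B8–B9

Every bag has size at most 4, so the width is 4 − 1 = 3 and tw(G) ≤ 3. For the lower bound: the 4 vertex sets {2,6,10}, {4}, {12}, {3,5,7,8} are disjoint, each induces a connected subgraph, and every pair is joined by at least one edge of G. Contracting each set to a single vertex therefore yields K_{4} as a minor, and since treewidth is minor-monotone, tw(G) ≥ tw(K_{4}) = 3. The upper and lower bounds meet at 3, so that is the treewidth.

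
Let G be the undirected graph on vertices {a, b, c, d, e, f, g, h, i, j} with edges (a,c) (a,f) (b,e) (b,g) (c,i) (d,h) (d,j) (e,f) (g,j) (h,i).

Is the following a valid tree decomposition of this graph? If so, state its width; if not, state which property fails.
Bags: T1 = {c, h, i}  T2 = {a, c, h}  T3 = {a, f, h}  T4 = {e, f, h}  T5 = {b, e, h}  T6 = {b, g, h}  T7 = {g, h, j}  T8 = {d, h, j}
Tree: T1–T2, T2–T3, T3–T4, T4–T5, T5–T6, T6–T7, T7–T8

Yes; width 2.

Checking the three conditions: (i) the bags cover all of {a, b, c, d, e, f, g, h, i, j}; (ii) for each edge, some bag contains both endpoints; (iii) the bags containing any fixed vertex form a subtree. All hold, so the decomposition is valid with width 3 − 1 = 2.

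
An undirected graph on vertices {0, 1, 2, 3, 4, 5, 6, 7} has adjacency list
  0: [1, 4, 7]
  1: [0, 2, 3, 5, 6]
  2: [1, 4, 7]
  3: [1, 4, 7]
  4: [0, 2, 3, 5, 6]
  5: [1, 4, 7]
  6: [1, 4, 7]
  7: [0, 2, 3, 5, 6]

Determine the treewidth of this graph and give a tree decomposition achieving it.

Treewidth 3.
Bags: B1 = {1, 4, 5, 7}  B2 = {1, 2, 4, 7}  B3 = {0, 1, 4, 7}  B4 = {1, 3, 4, 7}  B5 = {1, 4, 6, 7}
Tree: B1–B2, B2–B3, B3–B4, B4–B5

The largest bag has 4 vertices, giving width 3; this decomposition certifies tw(G) ≤ 3. For the lower bound: the 4 vertex sets {1,5}, {2,7}, {4}, {0} are disjoint, each induces a connected subgraph, and every pair is joined by at least one edge of G. Contracting each set to a single vertex therefore yields K_{4} as a minor, and since treewidth is minor-monotone, tw(G) ≥ tw(K_{4}) = 3. Hence tw(G) = 3 exactly.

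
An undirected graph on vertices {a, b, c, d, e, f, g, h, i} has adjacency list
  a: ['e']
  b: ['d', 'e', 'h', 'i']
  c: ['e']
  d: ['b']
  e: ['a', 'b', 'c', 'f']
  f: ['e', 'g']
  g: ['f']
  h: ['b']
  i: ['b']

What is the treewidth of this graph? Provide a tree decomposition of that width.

Treewidth 1.
One such decomposition:
Bags: B1 = {b, i}  B2 = {b, e}  B3 = {e, f}  B4 = {b, h}  B5 = {f, g}  B6 = {a, e}  B7 = {b, d}  B8 = {c, e}
Tree: B1–B2, B2–B3, B1–B4, B3–B5, B2–B6, B2–B7, B6–B8

Every bag has size at most 2, so the width is 2 − 1 = 1 and tw(G) ≤ 1. G has an edge, so its treewidth is at least 1. Therefore the treewidth is 1.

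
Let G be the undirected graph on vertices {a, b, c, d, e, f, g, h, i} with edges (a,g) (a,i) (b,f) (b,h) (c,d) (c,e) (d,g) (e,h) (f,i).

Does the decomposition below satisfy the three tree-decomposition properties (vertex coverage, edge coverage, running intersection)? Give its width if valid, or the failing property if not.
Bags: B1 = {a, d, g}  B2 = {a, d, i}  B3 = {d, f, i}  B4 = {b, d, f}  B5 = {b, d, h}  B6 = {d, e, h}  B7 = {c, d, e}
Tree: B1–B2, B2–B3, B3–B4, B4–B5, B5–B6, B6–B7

Yes; width 2.

Vertex coverage: the bags together contain {a, b, c, d, e, f, g, h, i}, the full vertex set. Edge coverage: each edge of G has both endpoints in at least one bag. Running intersection: for every vertex, the bags containing it form a connected subtree. All three properties hold, so this is a valid tree decomposition of width max|bag| − 1 = 2, and hence tw(G) ≤ 2.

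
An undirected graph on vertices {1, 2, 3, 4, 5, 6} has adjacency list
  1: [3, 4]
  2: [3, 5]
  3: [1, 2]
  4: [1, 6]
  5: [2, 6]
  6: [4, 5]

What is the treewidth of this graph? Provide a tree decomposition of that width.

Treewidth 2.
One such decomposition:
Bags: B1 = {1, 3, 4}  B2 = {3, 4, 6}  B3 = {3, 5, 6}  B4 = {2, 3, 5}
Tree: B1–B2, B2–B3, B3–B4

The largest bag has 3 vertices, giving width 2; this decomposition certifies tw(G) ≤ 2. The edges 3–1–4–6–5–2–3 form a cycle, so G is not a tree and its treewidth is at least 2. Hence tw(G) = 2 exactly.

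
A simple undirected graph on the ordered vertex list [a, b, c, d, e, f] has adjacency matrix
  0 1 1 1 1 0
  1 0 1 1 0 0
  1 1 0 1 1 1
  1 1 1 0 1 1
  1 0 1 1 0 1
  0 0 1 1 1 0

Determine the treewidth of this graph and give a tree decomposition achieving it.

Every bag has size at most 4, so the width is 4 − 1 = 3 and tw(G) ≤ 3. On the other hand G contains the 4-clique {c, d, e, f}. A clique must lie in a single bag of any decomposition, so no decomposition can have width below 3. Therefore the treewidth is 3.

Treewidth 3.
Bags: B1 = {c, d, e, f}  B2 = {a, c, d, e}  B3 = {a, b, c, d}
Tree: B1–B2, B2–B3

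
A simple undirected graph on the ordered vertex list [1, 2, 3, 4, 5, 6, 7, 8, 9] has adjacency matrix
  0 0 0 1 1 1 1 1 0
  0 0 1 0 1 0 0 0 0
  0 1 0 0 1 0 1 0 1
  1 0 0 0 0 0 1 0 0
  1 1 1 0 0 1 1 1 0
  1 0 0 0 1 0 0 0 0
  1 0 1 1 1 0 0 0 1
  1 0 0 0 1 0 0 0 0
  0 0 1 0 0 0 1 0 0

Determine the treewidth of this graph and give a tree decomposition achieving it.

Treewidth 2.
One optimal decomposition is:
Bags: B1 = {1, 5, 7}  B2 = {3, 5, 7}  B3 = {1, 5, 8}  B4 = {1, 5, 6}  B5 = {1, 4, 7}  B6 = {3, 7, 9}  B7 = {2, 3, 5}
Tree: B1–B2, B1–B3, B3–B4, B1–B5, B2–B6, B2–B7

Every bag has size at most 3, so the width is 3 − 1 = 2 and tw(G) ≤ 2. On the other hand G contains the 3-clique {3, 7, 9}. A clique must lie in a single bag of any decomposition, so no decomposition can have width below 2. Combining the bounds, tw(G) = 2.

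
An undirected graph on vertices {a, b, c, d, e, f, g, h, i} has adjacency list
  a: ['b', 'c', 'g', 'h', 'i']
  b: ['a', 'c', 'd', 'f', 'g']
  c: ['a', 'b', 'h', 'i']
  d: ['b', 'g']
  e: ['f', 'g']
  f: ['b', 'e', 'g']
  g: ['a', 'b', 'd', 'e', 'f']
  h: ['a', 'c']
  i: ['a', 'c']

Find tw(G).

2

A width-2 tree decomposition is:
Bags: B1 = {a, b, c}  B2 = {a, b, g}  B3 = {a, c, h}  B4 = {a, c, i}  B5 = {b, f, g}  B6 = {b, d, g}  B7 = {e, f, g}
Tree: B1–B2, B1–B3, B3–B4, B2–B5, B2–B6, B5–B7
The largest bag has 3 vertices, giving width 2; this decomposition certifies tw(G) ≤ 2. For the lower bound, the 3 vertices {e, f, g} are pairwise adjacent, and any tree decomposition puts a clique entirely inside one bag — forcing width ≥ 2. Therefore the treewidth is 2.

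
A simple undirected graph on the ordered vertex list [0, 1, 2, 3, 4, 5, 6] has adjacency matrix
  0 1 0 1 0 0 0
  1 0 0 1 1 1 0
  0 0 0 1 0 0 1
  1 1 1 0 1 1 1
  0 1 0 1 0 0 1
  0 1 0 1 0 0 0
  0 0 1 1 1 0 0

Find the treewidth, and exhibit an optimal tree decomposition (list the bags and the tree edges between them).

The largest bag has 3 vertices, giving width 2; this decomposition certifies tw(G) ≤ 2. On the other hand G contains the 3-clique {0, 1, 3}. A clique must lie in a single bag of any decomposition, so no decomposition can have width below 2. Combining the bounds, tw(G) = 2.

Treewidth 2.
One such decomposition:
Bags: B1 = {1, 3, 5}  B2 = {1, 3, 4}  B3 = {0, 1, 3}  B4 = {3, 4, 6}  B5 = {2, 3, 6}
Tree: B1–B2, B1–B3, B2–B4, B4–B5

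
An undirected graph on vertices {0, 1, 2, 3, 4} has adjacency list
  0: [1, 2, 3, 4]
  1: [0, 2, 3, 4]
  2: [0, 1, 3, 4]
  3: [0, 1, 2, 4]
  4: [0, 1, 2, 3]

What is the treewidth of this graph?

4

A width-4 tree decomposition is:
Bags: B1 = {0, 1, 2, 3, 4}
Tree: (single bag)
With just one bag of size 5, the width is 5 − 1 = 4, so tw(G) ≤ 4. On the other hand G contains the 5-clique {0, 1, 2, 3, 4}. A clique must lie in a single bag of any decomposition, so no decomposition can have width below 4. Therefore the treewidth is 4.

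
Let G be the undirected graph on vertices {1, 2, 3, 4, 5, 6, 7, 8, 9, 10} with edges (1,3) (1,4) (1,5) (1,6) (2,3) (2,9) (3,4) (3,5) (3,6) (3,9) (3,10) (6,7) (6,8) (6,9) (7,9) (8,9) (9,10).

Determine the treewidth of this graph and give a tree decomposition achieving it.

Treewidth 2.
One such decomposition:
Bags: B1 = {1, 3, 6}  B2 = {3, 6, 9}  B3 = {3, 9, 10}  B4 = {1, 3, 4}  B5 = {1, 3, 5}  B6 = {6, 7, 9}  B7 = {6, 8, 9}  B8 = {2, 3, 9}
Tree: B1–B2, B2–B3, B1–B4, B1–B5, B2–B6, B2–B7, B2–B8

Every bag has size at most 3, so the width is 3 − 1 = 2 and tw(G) ≤ 2. For the lower bound, the 3 vertices {6, 8, 9} are pairwise adjacent, and any tree decomposition puts a clique entirely inside one bag — forcing width ≥ 2. Therefore the treewidth is 2.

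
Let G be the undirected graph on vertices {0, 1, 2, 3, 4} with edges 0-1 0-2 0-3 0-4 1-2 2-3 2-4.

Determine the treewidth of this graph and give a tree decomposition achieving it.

The largest bag has 3 vertices, giving width 2; this decomposition certifies tw(G) ≤ 2. For the lower bound, the 3 vertices {0, 1, 2} are pairwise adjacent, and any tree decomposition puts a clique entirely inside one bag — forcing width ≥ 2. Hence tw(G) = 2 exactly.

Treewidth 2.
One optimal decomposition is:
Bags: B1 = {0, 2, 3}  B2 = {0, 2, 4}  B3 = {0, 1, 2}
Tree: B1–B2, B2–B3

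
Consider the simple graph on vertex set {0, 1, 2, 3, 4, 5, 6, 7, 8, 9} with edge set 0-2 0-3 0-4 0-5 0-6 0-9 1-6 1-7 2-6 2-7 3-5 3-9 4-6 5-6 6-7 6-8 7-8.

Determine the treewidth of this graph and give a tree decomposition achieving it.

Every bag has size at most 3, so the width is 3 − 1 = 2 and tw(G) ≤ 2. Conversely, {0, 3, 9} is a clique of size 3, and the vertices of any clique must share a bag in every tree decomposition; so some bag has ≥ 3 vertices and tw(G) ≥ 2. The upper and lower bounds meet at 2, so that is the treewidth.

Treewidth 2.
One optimal decomposition is:
Bags: B1 = {2, 6, 7}  B2 = {0, 2, 6}  B3 = {1, 6, 7}  B4 = {0, 5, 6}  B5 = {0, 4, 6}  B6 = {6, 7, 8}  B7 = {0, 3, 5}  B8 = {0, 3, 9}
Tree: B1–B2, B1–B3, B2–B4, B4–B5, B1–B6, B4–B7, B7–B8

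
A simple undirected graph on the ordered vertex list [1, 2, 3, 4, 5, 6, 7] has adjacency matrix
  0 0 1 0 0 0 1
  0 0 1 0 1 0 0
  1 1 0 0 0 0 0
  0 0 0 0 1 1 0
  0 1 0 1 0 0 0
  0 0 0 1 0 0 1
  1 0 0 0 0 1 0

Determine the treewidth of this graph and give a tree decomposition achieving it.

Every bag has size at most 3, so the width is 3 − 1 = 2 and tw(G) ≤ 2. The edges 4–6–7–1–3–2–5–4 form a cycle, so G is not a tree and its treewidth is at least 2. Therefore the treewidth is 2.

Treewidth 2.
One optimal decomposition is:
Bags: B1 = {4, 6, 7}  B2 = {1, 4, 7}  B3 = {1, 3, 4}  B4 = {2, 3, 4}  B5 = {2, 4, 5}
Tree: B1–B2, B2–B3, B3–B4, B4–B5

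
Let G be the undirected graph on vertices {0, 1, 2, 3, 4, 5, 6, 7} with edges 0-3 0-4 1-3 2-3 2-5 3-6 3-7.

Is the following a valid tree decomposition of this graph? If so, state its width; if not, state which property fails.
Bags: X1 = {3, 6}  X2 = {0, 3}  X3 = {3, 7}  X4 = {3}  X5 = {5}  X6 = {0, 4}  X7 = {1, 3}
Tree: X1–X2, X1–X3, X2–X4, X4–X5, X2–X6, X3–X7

No — vertex 2 appears in no bag.

A tree decomposition must satisfy three properties: every vertex lies in some bag; for every edge, both endpoints lie together in some bag; and for every vertex, the bags containing it form a connected subtree. Here vertex 2 appears in no bag, so the decomposition is invalid.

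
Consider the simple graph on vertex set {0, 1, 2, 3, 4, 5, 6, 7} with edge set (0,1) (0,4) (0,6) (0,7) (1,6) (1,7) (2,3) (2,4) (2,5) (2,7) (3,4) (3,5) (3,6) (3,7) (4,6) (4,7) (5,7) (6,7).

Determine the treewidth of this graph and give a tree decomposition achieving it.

Treewidth 3.
Bags: B1 = {3, 4, 6, 7}  B2 = {2, 3, 4, 7}  B3 = {0, 4, 6, 7}  B4 = {2, 3, 5, 7}  B5 = {0, 1, 6, 7}
Tree: B1–B2, B1–B3, B2–B4, B3–B5

Each bag holds 4 vertices, so the decomposition has width 3, which upper-bounds the treewidth. For the lower bound, the 4 vertices {0, 1, 6, 7} are pairwise adjacent, and any tree decomposition puts a clique entirely inside one bag — forcing width ≥ 3. Hence tw(G) = 3 exactly.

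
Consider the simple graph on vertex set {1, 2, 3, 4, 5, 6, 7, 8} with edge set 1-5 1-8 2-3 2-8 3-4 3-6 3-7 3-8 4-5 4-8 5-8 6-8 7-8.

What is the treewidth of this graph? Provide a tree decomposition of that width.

Treewidth 2.
Bags: B1 = {3, 4, 8}  B2 = {2, 3, 8}  B3 = {3, 7, 8}  B4 = {4, 5, 8}  B5 = {1, 5, 8}  B6 = {3, 6, 8}
Tree: B1–B2, B2–B3, B1–B4, B4–B5, B1–B6

Every bag has size at most 3, so the width is 3 − 1 = 2 and tw(G) ≤ 2. Conversely, {1, 5, 8} is a clique of size 3, and the vertices of any clique must share a bag in every tree decomposition; so some bag has ≥ 3 vertices and tw(G) ≥ 2. Hence tw(G) = 2 exactly.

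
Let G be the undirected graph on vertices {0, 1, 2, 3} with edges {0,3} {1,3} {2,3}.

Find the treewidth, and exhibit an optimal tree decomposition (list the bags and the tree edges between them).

Treewidth 1.
One such decomposition:
Bags: B1 = {0, 3}  B2 = {2, 3}  B3 = {1, 3}
Tree: B1–B2, B1–B3

Every bag has size at most 2, so the width is 2 − 1 = 1 and tw(G) ≤ 1. G has an edge, so its treewidth is at least 1. The upper and lower bounds meet at 1, so that is the treewidth.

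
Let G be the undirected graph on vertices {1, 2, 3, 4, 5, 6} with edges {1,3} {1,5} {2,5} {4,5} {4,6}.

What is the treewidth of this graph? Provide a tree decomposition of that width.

Treewidth 1.
One optimal decomposition is:
Bags: B1 = {1, 5}  B2 = {4, 5}  B3 = {4, 6}  B4 = {1, 3}  B5 = {2, 5}
Tree: B1–B2, B2–B3, B1–B4, B1–B5

Every bag has size at most 2, so the width is 2 − 1 = 1 and tw(G) ≤ 1. Any graph with an edge has treewidth ≥ 1, and G has the edge 5–1. Hence tw(G) = 1 exactly.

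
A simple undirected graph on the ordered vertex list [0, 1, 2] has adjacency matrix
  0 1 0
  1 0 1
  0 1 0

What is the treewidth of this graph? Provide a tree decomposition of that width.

The largest bag has 2 vertices, giving width 1; this decomposition certifies tw(G) ≤ 1. Since G has at least one edge (e.g. 0–1), it is not an edgeless graph, so tw(G) ≥ 1. Combining the bounds, tw(G) = 1.

Treewidth 1.
Bags: B1 = {0, 1}  B2 = {1, 2}
Tree: B1–B2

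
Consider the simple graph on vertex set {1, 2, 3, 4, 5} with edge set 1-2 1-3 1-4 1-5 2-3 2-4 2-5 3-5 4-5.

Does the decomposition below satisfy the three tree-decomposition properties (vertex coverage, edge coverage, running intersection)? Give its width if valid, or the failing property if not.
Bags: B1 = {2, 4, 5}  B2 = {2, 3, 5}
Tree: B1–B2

A tree decomposition must satisfy three properties: every vertex lies in some bag; for every edge, both endpoints lie together in some bag; and for every vertex, the bags containing it form a connected subtree. Here vertex 1 appears in no bag, so the decomposition is invalid.

No — vertex 1 appears in no bag.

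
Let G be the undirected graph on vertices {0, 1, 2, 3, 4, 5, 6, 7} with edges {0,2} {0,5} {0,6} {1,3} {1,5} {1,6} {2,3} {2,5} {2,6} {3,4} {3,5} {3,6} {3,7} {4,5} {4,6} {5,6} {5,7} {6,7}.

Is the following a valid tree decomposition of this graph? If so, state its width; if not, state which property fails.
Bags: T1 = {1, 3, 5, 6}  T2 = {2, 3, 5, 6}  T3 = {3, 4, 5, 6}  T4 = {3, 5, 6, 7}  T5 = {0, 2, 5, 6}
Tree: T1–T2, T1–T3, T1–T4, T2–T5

Yes; width 3.

Every vertex of G appears in some bag (union = {0, 1, 2, 3, 4, 5, 6, 7}); every edge is covered by a bag; and for each vertex v the set of bags containing v is connected in the bag tree. The decomposition is therefore valid. The largest bag has 4 vertices, so the width is 3.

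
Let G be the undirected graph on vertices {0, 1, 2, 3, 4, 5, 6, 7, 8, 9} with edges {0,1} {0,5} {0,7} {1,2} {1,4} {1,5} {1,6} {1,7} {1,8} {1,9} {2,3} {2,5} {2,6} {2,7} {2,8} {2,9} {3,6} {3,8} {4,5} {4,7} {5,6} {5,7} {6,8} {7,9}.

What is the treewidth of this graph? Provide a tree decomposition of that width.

Treewidth 3.
Bags: B1 = {1, 2, 6, 8}  B2 = {1, 2, 5, 6}  B3 = {1, 2, 5, 7}  B4 = {1, 4, 5, 7}  B5 = {2, 3, 6, 8}  B6 = {1, 2, 7, 9}  B7 = {0, 1, 5, 7}
Tree: B1–B2, B2–B3, B3–B4, B1–B5, B3–B6, B4–B7

The largest bag has 4 vertices, giving width 3; this decomposition certifies tw(G) ≤ 3. On the other hand G contains the 4-clique {0, 1, 5, 7}. A clique must lie in a single bag of any decomposition, so no decomposition can have width below 3. The upper and lower bounds meet at 3, so that is the treewidth.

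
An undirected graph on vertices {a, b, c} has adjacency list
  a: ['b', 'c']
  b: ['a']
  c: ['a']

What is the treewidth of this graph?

A width-1 tree decomposition is:
Bags: B1 = {a, c}  B2 = {a, b}
Tree: B1–B2
Each bag holds 2 vertices, so the decomposition has width 1, which upper-bounds the treewidth. Any graph with an edge has treewidth ≥ 1, and G has the edge c–a. Therefore the treewidth is 1.

1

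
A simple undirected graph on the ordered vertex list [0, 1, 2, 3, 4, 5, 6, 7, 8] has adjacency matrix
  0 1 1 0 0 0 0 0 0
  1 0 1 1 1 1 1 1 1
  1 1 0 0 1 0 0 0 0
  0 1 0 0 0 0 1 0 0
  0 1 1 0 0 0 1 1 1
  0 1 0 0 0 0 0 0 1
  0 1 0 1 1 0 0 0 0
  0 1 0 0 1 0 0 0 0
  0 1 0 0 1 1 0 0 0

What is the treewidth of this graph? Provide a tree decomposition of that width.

Treewidth 2.
Bags: B1 = {1, 4, 6}  B2 = {1, 4, 8}  B3 = {1, 4, 7}  B4 = {1, 2, 4}  B5 = {1, 5, 8}  B6 = {0, 1, 2}  B7 = {1, 3, 6}
Tree: B1–B2, B1–B3, B1–B4, B2–B5, B4–B6, B1–B7

Every bag has size at most 3, so the width is 3 − 1 = 2 and tw(G) ≤ 2. On the other hand G contains the 3-clique {0, 1, 2}. A clique must lie in a single bag of any decomposition, so no decomposition can have width below 2. The upper and lower bounds meet at 2, so that is the treewidth.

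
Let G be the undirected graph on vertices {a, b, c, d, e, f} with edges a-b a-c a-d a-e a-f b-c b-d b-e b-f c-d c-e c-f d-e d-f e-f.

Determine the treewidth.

5

A width-5 tree decomposition is:
Bags: B1 = {a, b, c, d, e, f}
Tree: (single bag)
A single bag containing all 6 vertices is trivially a valid decomposition of width 5. For the lower bound, the 6 vertices {a, b, c, d, e, f} are pairwise adjacent, and any tree decomposition puts a clique entirely inside one bag — forcing width ≥ 5. Combining the bounds, tw(G) = 5.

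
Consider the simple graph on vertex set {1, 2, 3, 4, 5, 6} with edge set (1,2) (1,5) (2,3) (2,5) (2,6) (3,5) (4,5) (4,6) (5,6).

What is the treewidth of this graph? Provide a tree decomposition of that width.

Every bag has size at most 3, so the width is 3 − 1 = 2 and tw(G) ≤ 2. On the other hand G contains the 3-clique {1, 2, 5}. A clique must lie in a single bag of any decomposition, so no decomposition can have width below 2. Hence tw(G) = 2 exactly.

Treewidth 2.
Bags: B1 = {2, 3, 5}  B2 = {2, 5, 6}  B3 = {4, 5, 6}  B4 = {1, 2, 5}
Tree: B1–B2, B2–B3, B2–B4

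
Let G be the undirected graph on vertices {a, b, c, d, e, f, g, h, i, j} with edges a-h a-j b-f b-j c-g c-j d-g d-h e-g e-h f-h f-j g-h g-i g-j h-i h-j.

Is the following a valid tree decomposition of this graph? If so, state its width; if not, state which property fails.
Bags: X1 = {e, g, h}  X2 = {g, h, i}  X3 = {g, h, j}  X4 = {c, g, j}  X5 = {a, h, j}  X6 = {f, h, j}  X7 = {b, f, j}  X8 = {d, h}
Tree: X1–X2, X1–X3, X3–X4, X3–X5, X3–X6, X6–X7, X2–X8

A tree decomposition must satisfy three properties: every vertex lies in some bag; for every edge, both endpoints lie together in some bag; and for every vertex, the bags containing it form a connected subtree. Here edge (g,d) lies in no bag, so the decomposition is invalid.

No — edge (g,d) lies in no bag.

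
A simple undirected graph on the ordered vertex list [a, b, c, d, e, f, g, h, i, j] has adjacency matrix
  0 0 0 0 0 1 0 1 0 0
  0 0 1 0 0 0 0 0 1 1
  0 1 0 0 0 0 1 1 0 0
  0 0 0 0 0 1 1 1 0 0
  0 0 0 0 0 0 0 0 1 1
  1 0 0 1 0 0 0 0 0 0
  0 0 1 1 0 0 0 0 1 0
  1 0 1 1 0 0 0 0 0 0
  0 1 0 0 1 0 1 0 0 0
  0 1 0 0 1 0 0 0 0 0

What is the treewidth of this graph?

A width-2 tree decomposition is:
Bags: B1 = {a, f, h}  B2 = {d, f, h}  B3 = {c, d, h}  B4 = {c, d, g}  B5 = {b, c, g}  B6 = {b, g, i}  B7 = {b, i, j}  B8 = {e, i, j}
Tree: B1–B2, B2–B3, B3–B4, B4–B5, B5–B6, B6–B7, B7–B8
Every bag has size at most 3, so the width is 3 − 1 = 2 and tw(G) ≤ 2. The edges a–f–d–h–a form a cycle, so G is not a tree and its treewidth is at least 2. Combining the bounds, tw(G) = 2.

2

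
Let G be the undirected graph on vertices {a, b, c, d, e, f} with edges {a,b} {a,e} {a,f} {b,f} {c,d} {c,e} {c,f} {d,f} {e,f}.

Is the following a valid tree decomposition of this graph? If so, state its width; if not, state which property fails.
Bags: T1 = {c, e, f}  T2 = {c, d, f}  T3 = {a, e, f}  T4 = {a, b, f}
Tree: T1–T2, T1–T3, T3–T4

Yes; width 2.

Every vertex of G appears in some bag (union = {a, b, c, d, e, f}); every edge is covered by a bag; and for each vertex v the set of bags containing v is connected in the bag tree. The decomposition is therefore valid. The largest bag has 3 vertices, so the width is 2.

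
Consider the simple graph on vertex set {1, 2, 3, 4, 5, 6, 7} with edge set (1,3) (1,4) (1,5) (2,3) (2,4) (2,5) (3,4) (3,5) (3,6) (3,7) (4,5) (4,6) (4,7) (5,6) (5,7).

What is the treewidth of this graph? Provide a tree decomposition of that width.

Treewidth 3.
Bags: B1 = {2, 3, 4, 5}  B2 = {1, 3, 4, 5}  B3 = {3, 4, 5, 7}  B4 = {3, 4, 5, 6}
Tree: B1–B2, B2–B3, B2–B4

Every bag has size at most 4, so the width is 4 − 1 = 3 and tw(G) ≤ 3. For the lower bound, the 4 vertices {1, 3, 4, 5} are pairwise adjacent, and any tree decomposition puts a clique entirely inside one bag — forcing width ≥ 3. Therefore the treewidth is 3.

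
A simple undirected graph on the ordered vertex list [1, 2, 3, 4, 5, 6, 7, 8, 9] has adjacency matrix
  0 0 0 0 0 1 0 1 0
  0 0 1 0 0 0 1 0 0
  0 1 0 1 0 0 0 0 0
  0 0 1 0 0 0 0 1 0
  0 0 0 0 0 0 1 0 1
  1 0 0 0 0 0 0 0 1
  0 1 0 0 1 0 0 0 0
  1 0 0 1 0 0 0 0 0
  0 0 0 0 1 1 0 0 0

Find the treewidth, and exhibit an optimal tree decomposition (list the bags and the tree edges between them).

Every bag has size at most 3, so the width is 3 − 1 = 2 and tw(G) ≤ 2. Since 8–1–6–9–5–7–2–3–4–8 is a cycle in G, G is not acyclic. Forests are exactly the graphs of treewidth ≤ 1, so tw(G) ≥ 2. Combining the bounds, tw(G) = 2.

Treewidth 2.
One optimal decomposition is:
Bags: B1 = {1, 6, 8}  B2 = {6, 8, 9}  B3 = {5, 8, 9}  B4 = {5, 7, 8}  B5 = {2, 7, 8}  B6 = {2, 3, 8}  B7 = {3, 4, 8}
Tree: B1–B2, B2–B3, B3–B4, B4–B5, B5–B6, B6–B7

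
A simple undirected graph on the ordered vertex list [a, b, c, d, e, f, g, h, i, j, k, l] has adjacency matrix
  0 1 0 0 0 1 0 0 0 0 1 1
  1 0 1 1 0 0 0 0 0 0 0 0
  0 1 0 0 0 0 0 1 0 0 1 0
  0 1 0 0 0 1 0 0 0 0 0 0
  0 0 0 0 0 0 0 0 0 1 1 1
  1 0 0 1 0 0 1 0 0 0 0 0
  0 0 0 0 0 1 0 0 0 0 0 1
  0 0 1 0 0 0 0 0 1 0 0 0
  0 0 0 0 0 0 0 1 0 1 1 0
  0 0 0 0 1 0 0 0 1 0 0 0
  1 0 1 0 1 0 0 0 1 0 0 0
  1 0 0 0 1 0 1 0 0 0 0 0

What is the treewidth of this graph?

3

A width-3 tree decomposition is:
Bags: B1 = {c, h, i, j}  B2 = {c, i, j, k}  B3 = {c, e, j, k}  B4 = {b, c, e, k}  B5 = {a, b, e, k}  B6 = {a, b, e, l}  B7 = {a, b, d, l}  B8 = {a, d, f, l}  B9 = {d, f, g, l}
Tree: B1–B2, B2–B3, B3–B4, B4–B5, B5–B6, B6–B7, B7–B8, B8–B9
Every bag has size at most 4, so the width is 4 − 1 = 3 and tw(G) ≤ 3. For the lower bound: the 4 vertex sets {h,i,j}, {c}, {k}, {a,b,e,l} are disjoint, each induces a connected subgraph, and every pair is joined by at least one edge of G. Contracting each set to a single vertex therefore yields K_{4} as a minor, and since treewidth is minor-monotone, tw(G) ≥ tw(K_{4}) = 3. Combining the bounds, tw(G) = 3.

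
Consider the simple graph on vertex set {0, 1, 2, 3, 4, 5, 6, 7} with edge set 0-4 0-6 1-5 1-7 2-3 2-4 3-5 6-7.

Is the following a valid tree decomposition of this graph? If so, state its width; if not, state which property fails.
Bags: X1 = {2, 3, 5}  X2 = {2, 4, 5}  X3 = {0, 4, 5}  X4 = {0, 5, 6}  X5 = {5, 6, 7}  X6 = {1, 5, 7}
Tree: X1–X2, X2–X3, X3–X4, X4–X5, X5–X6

Vertex coverage: the bags together contain {0, 1, 2, 3, 4, 5, 6, 7}, the full vertex set. Edge coverage: each edge of G has both endpoints in at least one bag. Running intersection: for every vertex, the bags containing it form a connected subtree. All three properties hold, so this is a valid tree decomposition of width max|bag| − 1 = 2, and hence tw(G) ≤ 2.

Yes; width 2.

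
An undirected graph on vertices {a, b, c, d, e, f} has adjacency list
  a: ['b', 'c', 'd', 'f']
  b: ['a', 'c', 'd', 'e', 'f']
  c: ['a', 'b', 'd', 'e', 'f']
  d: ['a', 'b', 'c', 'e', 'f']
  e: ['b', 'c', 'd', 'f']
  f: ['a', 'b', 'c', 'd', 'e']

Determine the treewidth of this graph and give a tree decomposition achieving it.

Each bag holds 5 vertices, so the decomposition has width 4, which upper-bounds the treewidth. Conversely, {b, c, d, e, f} is a clique of size 5, and the vertices of any clique must share a bag in every tree decomposition; so some bag has ≥ 5 vertices and tw(G) ≥ 4. Combining the bounds, tw(G) = 4.

Treewidth 4.
Bags: B1 = {b, c, d, e, f}  B2 = {a, b, c, d, f}
Tree: B1–B2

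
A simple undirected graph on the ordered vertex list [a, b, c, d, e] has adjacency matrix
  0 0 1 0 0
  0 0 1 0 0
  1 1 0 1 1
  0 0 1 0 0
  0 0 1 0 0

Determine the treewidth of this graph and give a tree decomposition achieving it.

Treewidth 1.
One optimal decomposition is:
Bags: B1 = {a, c}  B2 = {b, c}  B3 = {c, e}  B4 = {c, d}
Tree: B1–B2, B2–B3, B3–B4

Each bag holds 2 vertices, so the decomposition has width 1, which upper-bounds the treewidth. G has an edge, so its treewidth is at least 1. The upper and lower bounds meet at 1, so that is the treewidth.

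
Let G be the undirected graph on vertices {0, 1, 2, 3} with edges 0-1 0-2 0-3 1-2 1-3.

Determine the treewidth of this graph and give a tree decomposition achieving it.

Treewidth 2.
One optimal decomposition is:
Bags: B1 = {0, 1, 2}  B2 = {0, 1, 3}
Tree: B1–B2

Every bag has size at most 3, so the width is 3 − 1 = 2 and tw(G) ≤ 2. On the other hand G contains the 3-clique {0, 1, 2}. A clique must lie in a single bag of any decomposition, so no decomposition can have width below 2. Therefore the treewidth is 2.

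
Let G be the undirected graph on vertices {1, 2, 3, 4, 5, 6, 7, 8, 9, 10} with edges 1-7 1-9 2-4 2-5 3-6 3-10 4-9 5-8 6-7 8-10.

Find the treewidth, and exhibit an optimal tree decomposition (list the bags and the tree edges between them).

Each bag holds 3 vertices, so the decomposition has width 2, which upper-bounds the treewidth. For the lower bound, G contains the cycle 6–7–1–9–4–2–5–8–10–3–6, so G is not a forest; only forests have treewidth ≤ 1, hence tw(G) ≥ 2. The upper and lower bounds meet at 2, so that is the treewidth.

Treewidth 2.
Bags: B1 = {1, 6, 7}  B2 = {1, 6, 9}  B3 = {4, 6, 9}  B4 = {2, 4, 6}  B5 = {2, 5, 6}  B6 = {5, 6, 8}  B7 = {6, 8, 10}  B8 = {3, 6, 10}
Tree: B1–B2, B2–B3, B3–B4, B4–B5, B5–B6, B6–B7, B7–B8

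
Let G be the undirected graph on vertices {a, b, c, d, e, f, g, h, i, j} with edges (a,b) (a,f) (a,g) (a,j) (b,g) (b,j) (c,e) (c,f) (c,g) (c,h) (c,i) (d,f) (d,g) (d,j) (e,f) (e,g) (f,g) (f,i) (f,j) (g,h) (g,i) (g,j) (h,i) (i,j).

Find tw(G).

A width-3 tree decomposition is:
Bags: B1 = {a, f, g, j}  B2 = {d, f, g, j}  B3 = {f, g, i, j}  B4 = {a, b, g, j}  B5 = {c, f, g, i}  B6 = {c, g, h, i}  B7 = {c, e, f, g}
Tree: B1–B2, B2–B3, B1–B4, B3–B5, B5–B6, B5–B7
Every bag has size at most 4, so the width is 4 − 1 = 3 and tw(G) ≤ 3. Conversely, {c, g, h, i} is a clique of size 4, and the vertices of any clique must share a bag in every tree decomposition; so some bag has ≥ 4 vertices and tw(G) ≥ 3. Therefore the treewidth is 3.

3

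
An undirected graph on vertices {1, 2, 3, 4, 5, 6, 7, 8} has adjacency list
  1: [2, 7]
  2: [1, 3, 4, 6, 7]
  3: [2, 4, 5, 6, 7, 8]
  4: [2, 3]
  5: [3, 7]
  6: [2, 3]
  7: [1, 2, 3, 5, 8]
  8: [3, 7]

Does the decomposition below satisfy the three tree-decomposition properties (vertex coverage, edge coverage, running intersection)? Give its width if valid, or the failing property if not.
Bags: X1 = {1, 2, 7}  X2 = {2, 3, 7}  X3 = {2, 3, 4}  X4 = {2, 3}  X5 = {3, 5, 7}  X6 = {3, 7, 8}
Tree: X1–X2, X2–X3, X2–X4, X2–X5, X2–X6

No — vertex 6 appears in no bag.

A tree decomposition must satisfy three properties: every vertex lies in some bag; for every edge, both endpoints lie together in some bag; and for every vertex, the bags containing it form a connected subtree. Here vertex 6 appears in no bag, so the decomposition is invalid.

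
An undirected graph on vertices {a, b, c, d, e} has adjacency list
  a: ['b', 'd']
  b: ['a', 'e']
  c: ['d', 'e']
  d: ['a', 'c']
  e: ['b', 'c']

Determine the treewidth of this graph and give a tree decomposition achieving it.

The largest bag has 3 vertices, giving width 2; this decomposition certifies tw(G) ≤ 2. Since e–b–a–d–c–e is a cycle in G, G is not acyclic. Forests are exactly the graphs of treewidth ≤ 1, so tw(G) ≥ 2. Hence tw(G) = 2 exactly.

Treewidth 2.
One such decomposition:
Bags: B1 = {a, b, e}  B2 = {a, d, e}  B3 = {c, d, e}
Tree: B1–B2, B2–B3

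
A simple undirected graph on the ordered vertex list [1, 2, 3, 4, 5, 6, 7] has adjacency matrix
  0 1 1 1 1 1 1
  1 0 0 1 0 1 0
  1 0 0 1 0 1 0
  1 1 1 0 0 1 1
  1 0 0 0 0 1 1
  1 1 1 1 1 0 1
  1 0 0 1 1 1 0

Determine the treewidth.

A width-3 tree decomposition is:
Bags: B1 = {1, 5, 6, 7}  B2 = {1, 4, 6, 7}  B3 = {1, 2, 4, 6}  B4 = {1, 3, 4, 6}
Tree: B1–B2, B2–B3, B3–B4
Every bag has size at most 4, so the width is 4 − 1 = 3 and tw(G) ≤ 3. For the lower bound, the 4 vertices {1, 2, 4, 6} are pairwise adjacent, and any tree decomposition puts a clique entirely inside one bag — forcing width ≥ 3. Hence tw(G) = 3 exactly.

3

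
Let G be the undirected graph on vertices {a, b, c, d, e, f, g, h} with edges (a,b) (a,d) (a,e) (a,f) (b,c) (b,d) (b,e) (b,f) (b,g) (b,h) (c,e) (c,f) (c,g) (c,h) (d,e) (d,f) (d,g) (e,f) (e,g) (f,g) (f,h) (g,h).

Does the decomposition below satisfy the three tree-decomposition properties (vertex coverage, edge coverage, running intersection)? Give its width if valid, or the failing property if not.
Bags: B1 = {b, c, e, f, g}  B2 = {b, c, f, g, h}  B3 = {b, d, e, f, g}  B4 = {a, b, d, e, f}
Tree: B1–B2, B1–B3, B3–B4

Yes; width 4.

Checking the three conditions: (i) the bags cover all of {a, b, c, d, e, f, g, h}; (ii) for each edge, some bag contains both endpoints; (iii) the bags containing any fixed vertex form a subtree. All hold, so the decomposition is valid with width 5 − 1 = 4.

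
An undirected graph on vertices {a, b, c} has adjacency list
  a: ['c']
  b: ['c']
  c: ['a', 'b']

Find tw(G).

A width-1 tree decomposition is:
Bags: B1 = {b, c}  B2 = {a, c}
Tree: B1–B2
The largest bag has 2 vertices, giving width 1; this decomposition certifies tw(G) ≤ 1. G has an edge, so its treewidth is at least 1. Hence tw(G) = 1 exactly.

1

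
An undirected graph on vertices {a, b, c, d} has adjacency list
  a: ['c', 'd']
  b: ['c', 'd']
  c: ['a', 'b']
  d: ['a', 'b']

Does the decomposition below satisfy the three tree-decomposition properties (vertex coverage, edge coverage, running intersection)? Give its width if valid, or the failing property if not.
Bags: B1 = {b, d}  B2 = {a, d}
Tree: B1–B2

No — vertex c appears in no bag.

A tree decomposition must satisfy three properties: every vertex lies in some bag; for every edge, both endpoints lie together in some bag; and for every vertex, the bags containing it form a connected subtree. Here vertex c appears in no bag, so the decomposition is invalid.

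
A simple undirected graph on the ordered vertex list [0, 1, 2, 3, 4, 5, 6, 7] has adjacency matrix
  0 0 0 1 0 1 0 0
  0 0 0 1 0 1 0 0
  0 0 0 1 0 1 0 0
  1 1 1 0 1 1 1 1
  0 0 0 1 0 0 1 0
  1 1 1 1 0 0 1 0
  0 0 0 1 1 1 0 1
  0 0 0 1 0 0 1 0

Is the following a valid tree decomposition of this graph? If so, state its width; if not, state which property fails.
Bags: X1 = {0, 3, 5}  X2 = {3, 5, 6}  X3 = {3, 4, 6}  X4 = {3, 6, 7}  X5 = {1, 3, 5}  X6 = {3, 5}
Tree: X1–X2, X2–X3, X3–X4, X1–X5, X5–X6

No — vertex 2 appears in no bag.

A tree decomposition must satisfy three properties: every vertex lies in some bag; for every edge, both endpoints lie together in some bag; and for every vertex, the bags containing it form a connected subtree. Here vertex 2 appears in no bag, so the decomposition is invalid.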